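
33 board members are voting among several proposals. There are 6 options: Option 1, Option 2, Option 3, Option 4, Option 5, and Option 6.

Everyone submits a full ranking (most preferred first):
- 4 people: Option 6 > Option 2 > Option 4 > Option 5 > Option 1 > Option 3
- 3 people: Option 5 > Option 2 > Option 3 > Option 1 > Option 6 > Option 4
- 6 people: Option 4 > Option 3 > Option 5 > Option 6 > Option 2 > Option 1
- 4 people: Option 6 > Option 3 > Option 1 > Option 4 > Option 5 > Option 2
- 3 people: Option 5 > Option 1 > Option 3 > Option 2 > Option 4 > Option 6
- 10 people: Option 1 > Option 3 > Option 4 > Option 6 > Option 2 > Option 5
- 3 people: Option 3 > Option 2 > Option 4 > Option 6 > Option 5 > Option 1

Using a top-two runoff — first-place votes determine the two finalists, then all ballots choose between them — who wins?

Round 1 first-place votes: Option 1 10, Option 2 0, Option 3 3, Option 4 6, Option 5 6, Option 6 8. Option 1 and Option 6 advance.
Runoff: Option 1 is ranked above Option 6 on 16 ballots, Option 6 above Option 1 on 17.

Option 6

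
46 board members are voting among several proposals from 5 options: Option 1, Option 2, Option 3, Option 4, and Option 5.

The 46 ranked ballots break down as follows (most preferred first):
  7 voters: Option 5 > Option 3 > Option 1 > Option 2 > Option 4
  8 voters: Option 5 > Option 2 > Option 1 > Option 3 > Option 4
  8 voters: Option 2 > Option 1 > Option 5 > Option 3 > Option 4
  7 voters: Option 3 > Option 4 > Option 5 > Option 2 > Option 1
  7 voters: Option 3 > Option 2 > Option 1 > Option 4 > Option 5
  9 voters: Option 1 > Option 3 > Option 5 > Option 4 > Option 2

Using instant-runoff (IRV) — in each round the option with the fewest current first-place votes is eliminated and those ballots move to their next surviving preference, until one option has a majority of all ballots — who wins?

Option 1

Round 1: Option 1 9, Option 2 8, Option 3 14, Option 4 0, Option 5 15. Option 4 eliminated.
Round 2: Option 1 9, Option 2 8, Option 3 14, Option 5 15. Option 2 eliminated.
Round 3: Option 1 17, Option 3 14, Option 5 15. Option 3 eliminated.
Round 4: Option 1 24, Option 5 22. Option 1 has a majority (≥24).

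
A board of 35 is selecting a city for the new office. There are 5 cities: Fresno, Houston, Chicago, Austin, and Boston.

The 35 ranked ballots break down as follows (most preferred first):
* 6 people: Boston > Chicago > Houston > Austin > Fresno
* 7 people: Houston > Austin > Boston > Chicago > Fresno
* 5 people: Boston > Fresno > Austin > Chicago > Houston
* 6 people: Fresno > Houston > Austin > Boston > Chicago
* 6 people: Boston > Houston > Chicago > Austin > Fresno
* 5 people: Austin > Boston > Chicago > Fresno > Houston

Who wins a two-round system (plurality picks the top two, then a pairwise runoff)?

Round 1 first-place votes: Fresno 6, Houston 7, Chicago 0, Austin 5, Boston 17. Boston and Houston advance.
Runoff: Boston is ranked above Houston on 22 ballots, Houston above Boston on 13.

Boston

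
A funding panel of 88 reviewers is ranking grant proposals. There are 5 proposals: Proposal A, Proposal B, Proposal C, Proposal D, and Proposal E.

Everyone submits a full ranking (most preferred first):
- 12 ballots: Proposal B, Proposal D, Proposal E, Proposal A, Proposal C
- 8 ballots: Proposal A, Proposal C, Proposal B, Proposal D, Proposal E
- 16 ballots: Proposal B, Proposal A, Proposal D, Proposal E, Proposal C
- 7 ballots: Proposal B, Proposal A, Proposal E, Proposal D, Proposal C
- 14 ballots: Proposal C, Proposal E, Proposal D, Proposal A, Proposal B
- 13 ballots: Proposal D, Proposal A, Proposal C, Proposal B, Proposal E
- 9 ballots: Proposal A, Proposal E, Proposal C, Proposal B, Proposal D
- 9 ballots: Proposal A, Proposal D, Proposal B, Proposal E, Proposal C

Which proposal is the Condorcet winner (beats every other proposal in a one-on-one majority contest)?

Proposal A

Proposal A vs Proposal B: 53–35
Proposal A vs Proposal C: 74–14
Proposal A vs Proposal D: 49–39
Proposal A vs Proposal E: 62–26
Proposal A beats every other proposal.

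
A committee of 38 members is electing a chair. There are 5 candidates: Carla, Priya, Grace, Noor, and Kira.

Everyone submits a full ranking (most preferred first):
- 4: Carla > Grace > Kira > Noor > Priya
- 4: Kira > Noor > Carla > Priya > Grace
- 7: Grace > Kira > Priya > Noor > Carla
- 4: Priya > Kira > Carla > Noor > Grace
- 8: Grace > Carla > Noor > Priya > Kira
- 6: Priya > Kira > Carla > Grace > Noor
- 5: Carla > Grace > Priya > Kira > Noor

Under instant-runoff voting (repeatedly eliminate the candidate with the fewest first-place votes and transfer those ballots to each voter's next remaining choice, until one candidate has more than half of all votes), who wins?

Carla

Round 1: Carla 9, Priya 10, Grace 15, Noor 0, Kira 4. Noor eliminated.
Round 2: Carla 9, Priya 10, Grace 15, Kira 4. Kira eliminated.
Round 3: Carla 13, Priya 10, Grace 15. Priya eliminated.
Round 4: Carla 23, Grace 15. Carla has a majority (≥20).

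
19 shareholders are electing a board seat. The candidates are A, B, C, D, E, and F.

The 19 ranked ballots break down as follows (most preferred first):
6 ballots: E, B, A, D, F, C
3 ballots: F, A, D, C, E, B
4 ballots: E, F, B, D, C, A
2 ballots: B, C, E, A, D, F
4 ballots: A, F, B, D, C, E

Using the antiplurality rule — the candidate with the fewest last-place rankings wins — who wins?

Last-place votes: A 4, B 3, C 6, D 0, E 4, F 2.

D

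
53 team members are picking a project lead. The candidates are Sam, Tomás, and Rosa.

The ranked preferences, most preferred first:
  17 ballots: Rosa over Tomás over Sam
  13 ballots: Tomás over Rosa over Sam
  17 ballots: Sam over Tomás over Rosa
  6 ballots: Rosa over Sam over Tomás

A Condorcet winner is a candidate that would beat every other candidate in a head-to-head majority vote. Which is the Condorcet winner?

Tomás vs Sam: 30–23
Tomás vs Rosa: 30–23
Tomás beats every other candidate.

Tomás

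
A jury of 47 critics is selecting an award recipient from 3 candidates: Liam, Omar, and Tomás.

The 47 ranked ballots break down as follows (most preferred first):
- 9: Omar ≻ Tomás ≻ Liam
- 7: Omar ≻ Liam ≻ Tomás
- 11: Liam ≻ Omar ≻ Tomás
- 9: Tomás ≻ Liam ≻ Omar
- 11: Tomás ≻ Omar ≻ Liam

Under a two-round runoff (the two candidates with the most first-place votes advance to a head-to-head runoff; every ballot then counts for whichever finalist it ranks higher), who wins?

Omar

Round 1 first-place votes: Liam 11, Omar 16, Tomás 20. Tomás and Omar advance.
Runoff: Tomás is ranked above Omar on 20 ballots, Omar above Tomás on 27.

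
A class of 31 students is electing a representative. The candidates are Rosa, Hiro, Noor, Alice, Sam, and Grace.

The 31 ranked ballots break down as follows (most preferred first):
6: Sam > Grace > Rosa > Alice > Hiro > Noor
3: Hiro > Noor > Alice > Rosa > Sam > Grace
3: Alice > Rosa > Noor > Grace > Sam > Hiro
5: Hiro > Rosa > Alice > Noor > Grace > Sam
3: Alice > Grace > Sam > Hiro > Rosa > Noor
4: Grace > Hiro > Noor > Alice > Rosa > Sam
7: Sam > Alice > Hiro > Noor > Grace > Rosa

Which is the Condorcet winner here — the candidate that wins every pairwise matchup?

Alice

Alice vs Rosa: 20–11
Alice vs Hiro: 19–12
Alice vs Noor: 24–7
Alice vs Sam: 18–13
Alice vs Grace: 21–10
Alice beats every other candidate.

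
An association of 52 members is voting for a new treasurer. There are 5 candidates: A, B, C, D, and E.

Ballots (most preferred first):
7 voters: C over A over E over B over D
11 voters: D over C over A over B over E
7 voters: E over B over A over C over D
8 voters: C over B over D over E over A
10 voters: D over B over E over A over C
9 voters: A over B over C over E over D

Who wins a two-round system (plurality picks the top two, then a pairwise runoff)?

C

Round 1 first-place votes: A 9, B 0, C 15, D 21, E 7. D and C advance.
Runoff: D is ranked above C on 21 ballots, C above D on 31.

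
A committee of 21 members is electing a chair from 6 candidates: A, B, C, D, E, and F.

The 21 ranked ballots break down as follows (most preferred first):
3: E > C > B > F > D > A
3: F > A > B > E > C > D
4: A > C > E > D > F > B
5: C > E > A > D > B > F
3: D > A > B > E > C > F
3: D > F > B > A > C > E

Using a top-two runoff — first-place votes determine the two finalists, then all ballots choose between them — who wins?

Round 1 first-place votes: A 4, B 0, C 5, D 6, E 3, F 3. D and C advance.
Runoff: D is ranked above C on 6 ballots, C above D on 15.

C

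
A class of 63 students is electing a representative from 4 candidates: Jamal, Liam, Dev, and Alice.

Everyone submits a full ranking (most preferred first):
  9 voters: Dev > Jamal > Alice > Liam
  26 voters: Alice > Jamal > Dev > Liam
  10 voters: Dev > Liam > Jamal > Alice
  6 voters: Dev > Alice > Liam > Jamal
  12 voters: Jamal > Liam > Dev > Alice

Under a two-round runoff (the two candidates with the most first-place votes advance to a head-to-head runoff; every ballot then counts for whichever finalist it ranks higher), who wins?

Round 1 first-place votes: Jamal 12, Liam 0, Dev 25, Alice 26. Alice and Dev advance.
Runoff: Alice is ranked above Dev on 26 ballots, Dev above Alice on 37.

Dev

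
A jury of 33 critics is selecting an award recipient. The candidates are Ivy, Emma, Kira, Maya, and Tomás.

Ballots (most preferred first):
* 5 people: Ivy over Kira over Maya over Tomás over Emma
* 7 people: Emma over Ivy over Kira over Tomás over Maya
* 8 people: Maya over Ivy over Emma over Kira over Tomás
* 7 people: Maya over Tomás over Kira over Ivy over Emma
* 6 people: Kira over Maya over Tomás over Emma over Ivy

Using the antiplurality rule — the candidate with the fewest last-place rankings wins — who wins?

Kira

Last-place votes: Ivy 6, Emma 12, Kira 0, Maya 7, Tomás 8.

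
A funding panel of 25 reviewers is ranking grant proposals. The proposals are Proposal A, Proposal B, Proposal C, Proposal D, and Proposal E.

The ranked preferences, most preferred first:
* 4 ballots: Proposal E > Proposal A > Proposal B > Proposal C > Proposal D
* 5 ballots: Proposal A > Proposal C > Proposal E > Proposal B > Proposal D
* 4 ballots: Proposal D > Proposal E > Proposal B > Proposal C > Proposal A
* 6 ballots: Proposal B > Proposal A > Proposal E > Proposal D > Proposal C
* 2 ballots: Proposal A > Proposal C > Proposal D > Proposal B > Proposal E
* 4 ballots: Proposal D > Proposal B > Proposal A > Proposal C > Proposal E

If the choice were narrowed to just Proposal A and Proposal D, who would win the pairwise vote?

Proposal A is ranked above Proposal D on 17 ballots; Proposal D above Proposal A on 8.

Proposal A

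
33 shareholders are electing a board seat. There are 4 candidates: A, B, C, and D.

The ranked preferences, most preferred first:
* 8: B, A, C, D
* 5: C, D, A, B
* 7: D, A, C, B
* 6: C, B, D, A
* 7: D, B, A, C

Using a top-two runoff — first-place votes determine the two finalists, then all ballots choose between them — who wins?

C

Round 1 first-place votes: A 0, B 8, C 11, D 14. D and C advance.
Runoff: D is ranked above C on 14 ballots, C above D on 19.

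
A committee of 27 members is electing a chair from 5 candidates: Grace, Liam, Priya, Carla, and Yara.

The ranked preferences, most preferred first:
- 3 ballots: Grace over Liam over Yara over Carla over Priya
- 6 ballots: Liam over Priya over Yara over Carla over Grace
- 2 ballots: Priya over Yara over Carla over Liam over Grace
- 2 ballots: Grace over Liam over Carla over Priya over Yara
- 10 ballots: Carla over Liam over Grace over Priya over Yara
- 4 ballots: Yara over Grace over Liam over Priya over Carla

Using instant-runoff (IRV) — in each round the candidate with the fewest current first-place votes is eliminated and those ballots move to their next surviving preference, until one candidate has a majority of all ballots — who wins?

Liam

Round 1: Grace 5, Liam 6, Priya 2, Carla 10, Yara 4. Priya eliminated.
Round 2: Grace 5, Liam 6, Carla 10, Yara 6. Grace eliminated.
Round 3: Liam 11, Carla 10, Yara 6. Yara eliminated.
Round 4: Liam 15, Carla 12. Liam has a majority (≥14).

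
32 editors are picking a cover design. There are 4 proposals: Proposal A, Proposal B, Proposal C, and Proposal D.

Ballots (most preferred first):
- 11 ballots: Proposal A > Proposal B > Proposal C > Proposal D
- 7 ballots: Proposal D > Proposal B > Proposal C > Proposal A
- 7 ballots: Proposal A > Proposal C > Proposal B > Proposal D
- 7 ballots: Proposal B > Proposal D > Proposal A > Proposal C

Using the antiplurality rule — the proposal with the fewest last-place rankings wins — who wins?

Last-place votes: Proposal A 7, Proposal B 0, Proposal C 7, Proposal D 18.

Proposal B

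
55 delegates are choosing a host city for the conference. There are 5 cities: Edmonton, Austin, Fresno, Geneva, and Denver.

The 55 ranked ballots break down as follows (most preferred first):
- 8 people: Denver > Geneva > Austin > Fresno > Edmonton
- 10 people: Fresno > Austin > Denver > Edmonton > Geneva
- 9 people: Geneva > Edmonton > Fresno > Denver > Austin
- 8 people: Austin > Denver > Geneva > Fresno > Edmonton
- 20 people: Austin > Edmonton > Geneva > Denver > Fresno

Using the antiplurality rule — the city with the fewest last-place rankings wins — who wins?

Denver

Last-place votes: Edmonton 16, Austin 9, Fresno 20, Geneva 10, Denver 0.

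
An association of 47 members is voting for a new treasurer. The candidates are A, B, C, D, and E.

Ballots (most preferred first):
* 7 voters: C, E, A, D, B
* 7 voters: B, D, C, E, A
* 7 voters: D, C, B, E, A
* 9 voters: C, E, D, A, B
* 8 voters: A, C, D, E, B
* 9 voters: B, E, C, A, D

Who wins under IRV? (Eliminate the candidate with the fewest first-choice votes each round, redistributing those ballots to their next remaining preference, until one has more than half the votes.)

C

Round 1: A 8, B 16, C 16, D 7, E 0. E eliminated.
Round 2: A 8, B 16, C 16, D 7. D eliminated.
Round 3: A 8, B 16, C 23. A eliminated.
Round 4: B 16, C 31. C has a majority (≥24).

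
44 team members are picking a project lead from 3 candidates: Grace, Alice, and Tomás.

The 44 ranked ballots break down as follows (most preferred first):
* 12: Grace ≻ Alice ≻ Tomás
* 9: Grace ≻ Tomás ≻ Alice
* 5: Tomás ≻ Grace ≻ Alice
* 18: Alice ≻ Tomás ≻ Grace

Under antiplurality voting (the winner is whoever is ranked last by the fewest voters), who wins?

Last-place votes: Grace 18, Alice 14, Tomás 12.

Tomás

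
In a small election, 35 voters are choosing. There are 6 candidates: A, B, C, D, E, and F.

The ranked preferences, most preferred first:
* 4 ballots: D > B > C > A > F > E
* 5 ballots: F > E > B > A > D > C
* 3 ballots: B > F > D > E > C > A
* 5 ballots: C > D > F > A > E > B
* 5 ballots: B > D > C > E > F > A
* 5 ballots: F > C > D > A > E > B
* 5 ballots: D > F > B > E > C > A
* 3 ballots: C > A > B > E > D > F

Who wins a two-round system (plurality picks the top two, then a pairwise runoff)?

D

Round 1 first-place votes: A 0, B 8, C 8, D 9, E 0, F 10. F and D advance.
Runoff: F is ranked above D on 13 ballots, D above F on 22.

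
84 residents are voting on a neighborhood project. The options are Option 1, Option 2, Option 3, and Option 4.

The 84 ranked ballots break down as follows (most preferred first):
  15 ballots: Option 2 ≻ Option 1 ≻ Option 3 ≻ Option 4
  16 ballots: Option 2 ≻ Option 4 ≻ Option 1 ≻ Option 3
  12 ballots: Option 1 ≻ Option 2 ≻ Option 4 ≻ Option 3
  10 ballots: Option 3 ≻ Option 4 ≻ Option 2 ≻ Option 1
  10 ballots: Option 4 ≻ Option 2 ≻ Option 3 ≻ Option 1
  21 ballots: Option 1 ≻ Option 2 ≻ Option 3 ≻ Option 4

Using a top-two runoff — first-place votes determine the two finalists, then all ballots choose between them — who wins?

Round 1 first-place votes: Option 1 33, Option 2 31, Option 3 10, Option 4 10. Option 1 and Option 2 advance.
Runoff: Option 1 is ranked above Option 2 on 33 ballots, Option 2 above Option 1 on 51.

Option 2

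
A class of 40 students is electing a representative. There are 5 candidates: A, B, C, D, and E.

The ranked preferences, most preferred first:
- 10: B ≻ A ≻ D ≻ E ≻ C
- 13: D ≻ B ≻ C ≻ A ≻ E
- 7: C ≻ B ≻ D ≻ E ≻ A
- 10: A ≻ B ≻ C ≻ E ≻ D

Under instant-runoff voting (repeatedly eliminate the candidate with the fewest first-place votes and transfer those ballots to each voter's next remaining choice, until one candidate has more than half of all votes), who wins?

B

Round 1: A 10, B 10, C 7, D 13, E 0. E eliminated.
Round 2: A 10, B 10, C 7, D 13. C eliminated.
Round 3: A 10, B 17, D 13. A eliminated.
Round 4: B 27, D 13. B has a majority (≥21).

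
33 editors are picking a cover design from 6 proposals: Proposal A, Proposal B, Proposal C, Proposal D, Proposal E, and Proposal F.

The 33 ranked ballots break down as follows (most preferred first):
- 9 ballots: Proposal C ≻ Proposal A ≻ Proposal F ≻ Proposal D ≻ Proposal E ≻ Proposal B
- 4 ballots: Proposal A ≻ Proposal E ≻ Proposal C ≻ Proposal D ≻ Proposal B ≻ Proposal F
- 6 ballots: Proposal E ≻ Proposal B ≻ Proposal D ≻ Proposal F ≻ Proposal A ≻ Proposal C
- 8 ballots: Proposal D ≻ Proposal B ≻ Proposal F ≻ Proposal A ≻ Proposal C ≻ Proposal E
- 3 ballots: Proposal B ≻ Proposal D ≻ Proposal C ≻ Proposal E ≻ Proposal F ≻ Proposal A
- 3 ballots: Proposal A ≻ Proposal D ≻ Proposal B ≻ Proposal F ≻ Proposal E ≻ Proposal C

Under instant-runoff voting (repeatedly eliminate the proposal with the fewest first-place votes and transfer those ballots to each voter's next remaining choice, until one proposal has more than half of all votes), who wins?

Round 1: Proposal A 7, Proposal B 3, Proposal C 9, Proposal D 8, Proposal E 6, Proposal F 0. Proposal F eliminated.
Round 2: Proposal A 7, Proposal B 3, Proposal C 9, Proposal D 8, Proposal E 6. Proposal B eliminated.
Round 3: Proposal A 7, Proposal C 9, Proposal D 11, Proposal E 6. Proposal E eliminated.
Round 4: Proposal A 7, Proposal C 9, Proposal D 17. Proposal D has a majority (≥17).

Proposal D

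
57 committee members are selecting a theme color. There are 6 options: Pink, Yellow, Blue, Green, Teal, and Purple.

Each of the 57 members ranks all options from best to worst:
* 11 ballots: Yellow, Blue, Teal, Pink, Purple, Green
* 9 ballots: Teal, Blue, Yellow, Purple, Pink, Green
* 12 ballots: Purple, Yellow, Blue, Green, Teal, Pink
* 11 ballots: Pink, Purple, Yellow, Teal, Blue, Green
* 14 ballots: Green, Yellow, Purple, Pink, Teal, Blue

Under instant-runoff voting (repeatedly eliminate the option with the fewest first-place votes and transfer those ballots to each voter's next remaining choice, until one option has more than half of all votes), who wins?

Round 1: Pink 11, Yellow 11, Blue 0, Green 14, Teal 9, Purple 12. Blue eliminated.
Round 2: Pink 11, Yellow 11, Green 14, Teal 9, Purple 12. Teal eliminated.
Round 3: Pink 11, Yellow 20, Green 14, Purple 12. Pink eliminated.
Round 4: Yellow 20, Green 14, Purple 23. Green eliminated.
Round 5: Yellow 34, Purple 23. Yellow has a majority (≥29).

Yellow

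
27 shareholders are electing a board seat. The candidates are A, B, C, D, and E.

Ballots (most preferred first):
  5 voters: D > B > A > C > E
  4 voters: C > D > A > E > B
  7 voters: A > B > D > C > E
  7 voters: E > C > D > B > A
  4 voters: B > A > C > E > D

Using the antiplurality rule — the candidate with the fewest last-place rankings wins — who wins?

C

Last-place votes: A 7, B 4, C 0, D 4, E 12.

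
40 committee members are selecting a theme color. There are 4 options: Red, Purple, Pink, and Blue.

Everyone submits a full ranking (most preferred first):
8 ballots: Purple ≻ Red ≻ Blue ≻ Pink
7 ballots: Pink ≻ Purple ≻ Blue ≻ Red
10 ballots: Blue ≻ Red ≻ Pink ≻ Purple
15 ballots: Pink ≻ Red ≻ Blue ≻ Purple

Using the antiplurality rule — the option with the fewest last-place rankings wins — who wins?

Last-place votes: Red 7, Purple 25, Pink 8, Blue 0.

Blue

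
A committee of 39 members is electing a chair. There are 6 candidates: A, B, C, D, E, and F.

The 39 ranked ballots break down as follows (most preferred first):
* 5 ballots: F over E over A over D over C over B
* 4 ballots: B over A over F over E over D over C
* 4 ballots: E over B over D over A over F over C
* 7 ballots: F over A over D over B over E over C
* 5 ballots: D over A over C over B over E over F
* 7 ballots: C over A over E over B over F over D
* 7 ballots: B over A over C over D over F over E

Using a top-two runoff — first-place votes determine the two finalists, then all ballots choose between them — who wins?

B

Round 1 first-place votes: A 0, B 11, C 7, D 5, E 4, F 12. F and B advance.
Runoff: F is ranked above B on 12 ballots, B above F on 27.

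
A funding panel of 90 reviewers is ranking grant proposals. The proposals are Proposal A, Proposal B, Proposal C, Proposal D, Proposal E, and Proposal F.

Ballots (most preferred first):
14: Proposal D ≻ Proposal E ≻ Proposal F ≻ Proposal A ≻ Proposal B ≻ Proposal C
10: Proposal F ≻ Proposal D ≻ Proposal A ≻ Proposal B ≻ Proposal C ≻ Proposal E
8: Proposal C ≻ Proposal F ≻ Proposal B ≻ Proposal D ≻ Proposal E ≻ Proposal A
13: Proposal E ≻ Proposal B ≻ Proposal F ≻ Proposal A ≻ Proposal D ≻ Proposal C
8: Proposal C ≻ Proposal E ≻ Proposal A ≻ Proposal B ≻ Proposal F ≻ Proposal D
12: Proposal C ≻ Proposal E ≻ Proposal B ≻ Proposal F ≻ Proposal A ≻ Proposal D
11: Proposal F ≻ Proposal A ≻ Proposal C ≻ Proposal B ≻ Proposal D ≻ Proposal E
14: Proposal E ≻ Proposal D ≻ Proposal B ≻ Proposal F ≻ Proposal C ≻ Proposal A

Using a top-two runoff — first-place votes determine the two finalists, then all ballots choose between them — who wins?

Round 1 first-place votes: Proposal A 0, Proposal B 0, Proposal C 28, Proposal D 14, Proposal E 27, Proposal F 21. Proposal C and Proposal E advance.
Runoff: Proposal C is ranked above Proposal E on 49 ballots, Proposal E above Proposal C on 41.

Proposal C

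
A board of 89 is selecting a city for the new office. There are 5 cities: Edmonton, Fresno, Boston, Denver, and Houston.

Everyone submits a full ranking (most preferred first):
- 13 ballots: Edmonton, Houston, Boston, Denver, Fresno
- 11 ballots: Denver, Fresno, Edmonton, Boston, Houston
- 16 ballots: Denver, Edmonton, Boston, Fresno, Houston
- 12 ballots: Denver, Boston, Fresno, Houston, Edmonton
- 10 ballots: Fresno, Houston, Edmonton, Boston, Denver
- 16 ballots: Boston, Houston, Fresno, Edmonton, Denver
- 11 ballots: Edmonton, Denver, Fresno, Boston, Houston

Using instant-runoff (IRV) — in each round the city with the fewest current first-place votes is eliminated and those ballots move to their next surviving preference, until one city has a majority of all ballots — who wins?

Round 1: Edmonton 24, Fresno 10, Boston 16, Denver 39, Houston 0. Houston eliminated.
Round 2: Edmonton 24, Fresno 10, Boston 16, Denver 39. Fresno eliminated.
Round 3: Edmonton 34, Boston 16, Denver 39. Boston eliminated.
Round 4: Edmonton 50, Denver 39. Edmonton has a majority (≥45).

Edmonton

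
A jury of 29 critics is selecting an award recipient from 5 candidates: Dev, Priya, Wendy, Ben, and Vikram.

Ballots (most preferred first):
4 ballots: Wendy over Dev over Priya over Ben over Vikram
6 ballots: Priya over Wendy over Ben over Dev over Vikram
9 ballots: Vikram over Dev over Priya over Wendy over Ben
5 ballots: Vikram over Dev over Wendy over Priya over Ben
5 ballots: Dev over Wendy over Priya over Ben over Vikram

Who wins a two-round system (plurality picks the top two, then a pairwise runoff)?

Round 1 first-place votes: Dev 5, Priya 6, Wendy 4, Ben 0, Vikram 14. Vikram and Priya advance.
Runoff: Vikram is ranked above Priya on 14 ballots, Priya above Vikram on 15.

Priya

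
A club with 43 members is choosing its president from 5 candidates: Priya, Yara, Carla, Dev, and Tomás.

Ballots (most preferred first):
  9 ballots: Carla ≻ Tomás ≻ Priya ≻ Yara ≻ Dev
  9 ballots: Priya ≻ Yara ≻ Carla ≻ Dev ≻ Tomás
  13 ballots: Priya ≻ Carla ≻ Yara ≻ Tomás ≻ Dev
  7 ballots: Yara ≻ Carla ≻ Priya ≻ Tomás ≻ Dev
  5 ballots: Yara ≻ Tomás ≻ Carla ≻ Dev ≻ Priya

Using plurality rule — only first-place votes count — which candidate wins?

First-place votes: Priya 22, Yara 12, Carla 9, Dev 0, Tomás 0.

Priya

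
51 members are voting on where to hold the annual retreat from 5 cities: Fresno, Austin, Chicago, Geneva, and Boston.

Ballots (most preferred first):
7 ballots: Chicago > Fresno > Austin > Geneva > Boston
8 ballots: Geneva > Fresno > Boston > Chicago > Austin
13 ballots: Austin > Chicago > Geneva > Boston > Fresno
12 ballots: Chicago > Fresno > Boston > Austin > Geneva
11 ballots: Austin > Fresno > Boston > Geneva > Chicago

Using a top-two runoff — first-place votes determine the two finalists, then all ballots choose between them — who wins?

Round 1 first-place votes: Fresno 0, Austin 24, Chicago 19, Geneva 8, Boston 0. Austin and Chicago advance.
Runoff: Austin is ranked above Chicago on 24 ballots, Chicago above Austin on 27.

Chicago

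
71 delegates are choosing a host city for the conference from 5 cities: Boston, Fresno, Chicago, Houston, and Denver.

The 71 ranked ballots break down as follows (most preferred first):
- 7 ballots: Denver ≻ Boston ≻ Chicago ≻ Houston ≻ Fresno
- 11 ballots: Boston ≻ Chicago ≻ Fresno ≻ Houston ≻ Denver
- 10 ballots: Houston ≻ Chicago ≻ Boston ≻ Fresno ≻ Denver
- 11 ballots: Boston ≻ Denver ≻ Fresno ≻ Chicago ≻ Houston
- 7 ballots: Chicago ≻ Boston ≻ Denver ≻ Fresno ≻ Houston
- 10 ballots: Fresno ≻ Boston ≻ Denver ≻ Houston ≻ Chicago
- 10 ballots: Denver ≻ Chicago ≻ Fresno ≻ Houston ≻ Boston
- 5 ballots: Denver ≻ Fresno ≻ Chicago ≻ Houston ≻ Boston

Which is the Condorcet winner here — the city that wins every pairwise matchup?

Boston vs Fresno: 46–25
Boston vs Chicago: 39–32
Boston vs Houston: 46–25
Boston vs Denver: 49–22
Boston beats every other city.

Boston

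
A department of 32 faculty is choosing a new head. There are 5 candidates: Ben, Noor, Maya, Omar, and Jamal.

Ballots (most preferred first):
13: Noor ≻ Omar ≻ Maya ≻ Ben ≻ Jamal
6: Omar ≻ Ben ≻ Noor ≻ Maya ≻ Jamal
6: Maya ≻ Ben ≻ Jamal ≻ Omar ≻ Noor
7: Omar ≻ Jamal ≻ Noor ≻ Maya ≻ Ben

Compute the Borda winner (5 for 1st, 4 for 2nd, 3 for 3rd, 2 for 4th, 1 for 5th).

Omar

Ben: 13×2 + 6×4 + 6×4 + 7×1 = 81
Noor: 13×5 + 6×3 + 6×1 + 7×3 = 110
Maya: 13×3 + 6×2 + 6×5 + 7×2 = 95
Omar: 13×4 + 6×5 + 6×2 + 7×5 = 129
Jamal: 13×1 + 6×1 + 6×3 + 7×4 = 65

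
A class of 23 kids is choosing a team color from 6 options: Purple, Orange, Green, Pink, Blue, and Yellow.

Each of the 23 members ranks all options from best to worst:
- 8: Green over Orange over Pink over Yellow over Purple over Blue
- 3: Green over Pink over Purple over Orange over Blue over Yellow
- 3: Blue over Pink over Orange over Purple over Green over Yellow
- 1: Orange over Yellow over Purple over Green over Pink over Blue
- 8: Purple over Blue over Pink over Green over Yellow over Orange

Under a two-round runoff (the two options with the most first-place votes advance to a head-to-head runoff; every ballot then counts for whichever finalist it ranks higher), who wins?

Purple

Round 1 first-place votes: Purple 8, Orange 1, Green 11, Pink 0, Blue 3, Yellow 0. Green and Purple advance.
Runoff: Green is ranked above Purple on 11 ballots, Purple above Green on 12.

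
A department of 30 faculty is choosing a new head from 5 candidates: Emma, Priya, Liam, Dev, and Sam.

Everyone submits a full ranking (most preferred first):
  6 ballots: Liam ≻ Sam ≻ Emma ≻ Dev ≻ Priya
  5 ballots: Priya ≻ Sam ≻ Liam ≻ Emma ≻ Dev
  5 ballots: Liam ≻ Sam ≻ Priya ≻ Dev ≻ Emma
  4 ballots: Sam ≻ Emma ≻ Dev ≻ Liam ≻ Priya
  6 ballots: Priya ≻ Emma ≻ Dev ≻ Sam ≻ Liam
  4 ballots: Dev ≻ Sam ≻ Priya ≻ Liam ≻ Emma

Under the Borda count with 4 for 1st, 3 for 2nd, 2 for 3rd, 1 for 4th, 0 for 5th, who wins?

Sam

Emma: 6×2 + 5×1 + 5×0 + 4×3 + 6×3 + 4×0 = 47
Priya: 6×0 + 5×4 + 5×2 + 4×0 + 6×4 + 4×2 = 62
Liam: 6×4 + 5×2 + 5×4 + 4×1 + 6×0 + 4×1 = 62
Dev: 6×1 + 5×0 + 5×1 + 4×2 + 6×2 + 4×4 = 47
Sam: 6×3 + 5×3 + 5×3 + 4×4 + 6×1 + 4×3 = 82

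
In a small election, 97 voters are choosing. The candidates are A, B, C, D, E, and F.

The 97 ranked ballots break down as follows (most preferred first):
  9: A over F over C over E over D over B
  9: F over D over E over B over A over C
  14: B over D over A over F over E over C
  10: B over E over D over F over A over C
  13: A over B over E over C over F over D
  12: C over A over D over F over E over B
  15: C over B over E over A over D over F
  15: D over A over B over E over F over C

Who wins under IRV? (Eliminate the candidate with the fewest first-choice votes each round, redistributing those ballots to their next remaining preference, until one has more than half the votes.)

B

Round 1: A 22, B 24, C 27, D 15, E 0, F 9. E eliminated.
Round 2: A 22, B 24, C 27, D 15, F 9. F eliminated.
Round 3: A 22, B 24, C 27, D 24. A eliminated.
Round 4: B 37, C 36, D 24. D eliminated.
Round 5: B 61, C 36. B has a majority (≥49).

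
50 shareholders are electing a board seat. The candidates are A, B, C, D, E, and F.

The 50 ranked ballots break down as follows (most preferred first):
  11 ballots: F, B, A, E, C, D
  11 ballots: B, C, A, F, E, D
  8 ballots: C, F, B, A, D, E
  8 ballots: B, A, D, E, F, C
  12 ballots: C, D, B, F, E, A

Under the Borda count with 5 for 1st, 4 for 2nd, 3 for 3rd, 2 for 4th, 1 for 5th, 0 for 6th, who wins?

A: 11×3 + 11×3 + 8×2 + 8×4 + 12×0 = 114
B: 11×4 + 11×5 + 8×3 + 8×5 + 12×3 = 199
C: 11×1 + 11×4 + 8×5 + 8×0 + 12×5 = 155
D: 11×0 + 11×0 + 8×1 + 8×3 + 12×4 = 80
E: 11×2 + 11×1 + 8×0 + 8×2 + 12×1 = 61
F: 11×5 + 11×2 + 8×4 + 8×1 + 12×2 = 141

B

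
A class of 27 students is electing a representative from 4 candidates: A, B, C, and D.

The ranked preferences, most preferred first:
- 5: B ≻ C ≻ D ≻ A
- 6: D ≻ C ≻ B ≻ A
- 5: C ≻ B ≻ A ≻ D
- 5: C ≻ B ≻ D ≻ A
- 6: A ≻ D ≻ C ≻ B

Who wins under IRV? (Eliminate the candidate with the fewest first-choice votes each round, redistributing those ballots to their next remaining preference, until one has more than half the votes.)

C

Round 1: A 6, B 5, C 10, D 6. B eliminated.
Round 2: A 6, C 15, D 6. C has a majority (≥14).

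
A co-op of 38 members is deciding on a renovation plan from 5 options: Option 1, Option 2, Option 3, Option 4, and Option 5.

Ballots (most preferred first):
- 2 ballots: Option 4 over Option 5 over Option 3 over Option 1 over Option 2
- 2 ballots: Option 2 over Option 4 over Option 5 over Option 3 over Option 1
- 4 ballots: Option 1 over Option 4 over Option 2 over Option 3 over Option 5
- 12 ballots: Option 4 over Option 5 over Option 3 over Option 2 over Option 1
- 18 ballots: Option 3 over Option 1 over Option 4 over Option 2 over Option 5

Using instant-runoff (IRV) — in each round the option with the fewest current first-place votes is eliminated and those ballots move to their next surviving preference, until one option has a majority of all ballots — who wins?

Option 4

Round 1: Option 1 4, Option 2 2, Option 3 18, Option 4 14, Option 5 0. Option 5 eliminated.
Round 2: Option 1 4, Option 2 2, Option 3 18, Option 4 14. Option 2 eliminated.
Round 3: Option 1 4, Option 3 18, Option 4 16. Option 1 eliminated.
Round 4: Option 3 18, Option 4 20. Option 4 has a majority (≥20).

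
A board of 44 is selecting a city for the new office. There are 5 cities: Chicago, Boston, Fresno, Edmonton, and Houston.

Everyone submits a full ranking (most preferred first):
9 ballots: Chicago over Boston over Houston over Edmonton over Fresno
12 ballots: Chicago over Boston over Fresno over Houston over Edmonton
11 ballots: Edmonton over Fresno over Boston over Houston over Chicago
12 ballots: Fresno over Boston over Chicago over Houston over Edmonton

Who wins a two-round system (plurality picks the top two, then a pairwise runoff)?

Fresno

Round 1 first-place votes: Chicago 21, Boston 0, Fresno 12, Edmonton 11, Houston 0. Chicago and Fresno advance.
Runoff: Chicago is ranked above Fresno on 21 ballots, Fresno above Chicago on 23.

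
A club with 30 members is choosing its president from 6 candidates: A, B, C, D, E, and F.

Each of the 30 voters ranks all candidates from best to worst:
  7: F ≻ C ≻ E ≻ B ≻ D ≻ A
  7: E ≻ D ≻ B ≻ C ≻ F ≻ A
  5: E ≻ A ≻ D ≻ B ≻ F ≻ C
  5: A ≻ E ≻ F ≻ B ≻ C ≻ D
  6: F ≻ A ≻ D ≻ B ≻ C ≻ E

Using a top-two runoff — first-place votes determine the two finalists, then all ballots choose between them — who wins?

E

Round 1 first-place votes: A 5, B 0, C 0, D 0, E 12, F 13. F and E advance.
Runoff: F is ranked above E on 13 ballots, E above F on 17.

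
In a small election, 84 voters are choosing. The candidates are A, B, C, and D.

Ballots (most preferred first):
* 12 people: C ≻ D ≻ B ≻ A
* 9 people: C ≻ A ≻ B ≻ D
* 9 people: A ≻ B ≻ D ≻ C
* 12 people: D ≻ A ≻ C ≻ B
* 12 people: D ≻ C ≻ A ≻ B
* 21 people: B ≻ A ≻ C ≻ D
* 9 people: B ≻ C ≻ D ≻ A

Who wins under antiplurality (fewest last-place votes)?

C

Last-place votes: A 21, B 24, C 9, D 30.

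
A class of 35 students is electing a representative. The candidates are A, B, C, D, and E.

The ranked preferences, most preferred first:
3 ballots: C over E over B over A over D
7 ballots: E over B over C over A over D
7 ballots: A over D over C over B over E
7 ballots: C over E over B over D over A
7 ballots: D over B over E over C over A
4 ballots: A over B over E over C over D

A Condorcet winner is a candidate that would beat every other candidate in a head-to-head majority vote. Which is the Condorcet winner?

B

B vs A: 24–11
B vs C: 18–17
B vs D: 21–14
B vs E: 18–17
B beats every other candidate.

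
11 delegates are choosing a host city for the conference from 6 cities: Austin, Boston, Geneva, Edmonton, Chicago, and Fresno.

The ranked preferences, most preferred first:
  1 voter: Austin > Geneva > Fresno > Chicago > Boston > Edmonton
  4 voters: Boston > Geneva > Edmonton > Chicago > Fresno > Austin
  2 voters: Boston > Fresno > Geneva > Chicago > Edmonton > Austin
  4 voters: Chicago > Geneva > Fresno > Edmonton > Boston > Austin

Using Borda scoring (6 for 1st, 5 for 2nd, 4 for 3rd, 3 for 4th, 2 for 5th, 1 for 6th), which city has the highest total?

Austin: 1×6 + 4×1 + 2×1 + 4×1 = 16
Boston: 1×2 + 4×6 + 2×6 + 4×2 = 46
Geneva: 1×5 + 4×5 + 2×4 + 4×5 = 53
Edmonton: 1×1 + 4×4 + 2×2 + 4×3 = 33
Chicago: 1×3 + 4×3 + 2×3 + 4×6 = 45
Fresno: 1×4 + 4×2 + 2×5 + 4×4 = 38

Geneva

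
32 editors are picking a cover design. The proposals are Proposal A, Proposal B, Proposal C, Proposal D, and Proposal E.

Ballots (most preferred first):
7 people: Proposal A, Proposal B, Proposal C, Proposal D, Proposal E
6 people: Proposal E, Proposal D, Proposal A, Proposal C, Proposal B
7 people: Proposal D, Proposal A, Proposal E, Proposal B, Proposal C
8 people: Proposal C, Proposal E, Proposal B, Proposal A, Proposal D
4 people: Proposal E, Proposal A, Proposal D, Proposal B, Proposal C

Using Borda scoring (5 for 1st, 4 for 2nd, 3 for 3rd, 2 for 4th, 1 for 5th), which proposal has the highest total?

Proposal A: 7×5 + 6×3 + 7×4 + 8×2 + 4×4 = 113
Proposal B: 7×4 + 6×1 + 7×2 + 8×3 + 4×2 = 80
Proposal C: 7×3 + 6×2 + 7×1 + 8×5 + 4×1 = 84
Proposal D: 7×2 + 6×4 + 7×5 + 8×1 + 4×3 = 93
Proposal E: 7×1 + 6×5 + 7×3 + 8×4 + 4×5 = 110

Proposal A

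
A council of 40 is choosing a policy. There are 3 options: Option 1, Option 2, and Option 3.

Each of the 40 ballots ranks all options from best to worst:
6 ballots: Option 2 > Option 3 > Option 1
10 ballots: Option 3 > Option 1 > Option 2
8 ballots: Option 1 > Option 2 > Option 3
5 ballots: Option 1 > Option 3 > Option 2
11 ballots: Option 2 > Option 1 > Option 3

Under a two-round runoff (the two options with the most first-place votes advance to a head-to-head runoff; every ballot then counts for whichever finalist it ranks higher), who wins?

Round 1 first-place votes: Option 1 13, Option 2 17, Option 3 10. Option 2 and Option 1 advance.
Runoff: Option 2 is ranked above Option 1 on 17 ballots, Option 1 above Option 2 on 23.

Option 1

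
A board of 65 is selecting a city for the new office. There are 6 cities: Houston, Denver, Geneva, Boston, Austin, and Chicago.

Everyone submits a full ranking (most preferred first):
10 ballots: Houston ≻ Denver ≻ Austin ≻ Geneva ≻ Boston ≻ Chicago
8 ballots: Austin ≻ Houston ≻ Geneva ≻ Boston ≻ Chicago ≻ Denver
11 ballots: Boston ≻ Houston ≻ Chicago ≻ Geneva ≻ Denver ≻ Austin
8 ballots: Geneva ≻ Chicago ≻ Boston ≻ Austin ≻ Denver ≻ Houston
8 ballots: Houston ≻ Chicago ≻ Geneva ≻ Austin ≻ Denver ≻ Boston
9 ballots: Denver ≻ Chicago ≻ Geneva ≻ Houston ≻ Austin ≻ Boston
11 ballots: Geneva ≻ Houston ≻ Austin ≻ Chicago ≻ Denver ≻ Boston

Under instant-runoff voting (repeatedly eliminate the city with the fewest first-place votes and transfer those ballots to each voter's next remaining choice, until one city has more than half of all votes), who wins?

Houston

Round 1: Houston 18, Denver 9, Geneva 19, Boston 11, Austin 8, Chicago 0. Chicago eliminated.
Round 2: Houston 18, Denver 9, Geneva 19, Boston 11, Austin 8. Austin eliminated.
Round 3: Houston 26, Denver 9, Geneva 19, Boston 11. Denver eliminated.
Round 4: Houston 26, Geneva 28, Boston 11. Boston eliminated.
Round 5: Houston 37, Geneva 28. Houston has a majority (≥33).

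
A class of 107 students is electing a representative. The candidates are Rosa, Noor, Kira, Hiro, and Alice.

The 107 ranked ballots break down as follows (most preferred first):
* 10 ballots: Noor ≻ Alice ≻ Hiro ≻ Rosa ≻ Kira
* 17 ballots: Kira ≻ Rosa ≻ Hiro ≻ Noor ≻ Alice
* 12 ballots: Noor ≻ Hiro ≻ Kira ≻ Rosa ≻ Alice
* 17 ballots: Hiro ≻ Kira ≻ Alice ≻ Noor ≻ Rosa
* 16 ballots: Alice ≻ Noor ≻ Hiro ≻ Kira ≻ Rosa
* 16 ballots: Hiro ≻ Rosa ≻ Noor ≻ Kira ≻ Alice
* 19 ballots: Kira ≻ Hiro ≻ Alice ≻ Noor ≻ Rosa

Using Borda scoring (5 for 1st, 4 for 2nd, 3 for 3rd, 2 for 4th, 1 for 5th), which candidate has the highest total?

Rosa: 10×2 + 17×4 + 12×2 + 17×1 + 16×1 + 16×4 + 19×1 = 228
Noor: 10×5 + 17×2 + 12×5 + 17×2 + 16×4 + 16×3 + 19×2 = 328
Kira: 10×1 + 17×5 + 12×3 + 17×4 + 16×2 + 16×2 + 19×5 = 358
Hiro: 10×3 + 17×3 + 12×4 + 17×5 + 16×3 + 16×5 + 19×4 = 418
Alice: 10×4 + 17×1 + 12×1 + 17×3 + 16×5 + 16×1 + 19×3 = 273

Hiro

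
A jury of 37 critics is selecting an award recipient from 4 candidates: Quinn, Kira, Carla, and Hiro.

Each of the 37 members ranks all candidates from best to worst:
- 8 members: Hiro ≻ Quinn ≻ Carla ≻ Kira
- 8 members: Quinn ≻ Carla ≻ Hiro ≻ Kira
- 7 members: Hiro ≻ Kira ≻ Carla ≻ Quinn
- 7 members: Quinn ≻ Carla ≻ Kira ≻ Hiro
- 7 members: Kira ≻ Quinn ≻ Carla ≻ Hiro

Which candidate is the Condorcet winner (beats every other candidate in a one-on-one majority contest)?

Quinn vs Kira: 23–14
Quinn vs Carla: 30–7
Quinn vs Hiro: 22–15
Quinn beats every other candidate.

Quinn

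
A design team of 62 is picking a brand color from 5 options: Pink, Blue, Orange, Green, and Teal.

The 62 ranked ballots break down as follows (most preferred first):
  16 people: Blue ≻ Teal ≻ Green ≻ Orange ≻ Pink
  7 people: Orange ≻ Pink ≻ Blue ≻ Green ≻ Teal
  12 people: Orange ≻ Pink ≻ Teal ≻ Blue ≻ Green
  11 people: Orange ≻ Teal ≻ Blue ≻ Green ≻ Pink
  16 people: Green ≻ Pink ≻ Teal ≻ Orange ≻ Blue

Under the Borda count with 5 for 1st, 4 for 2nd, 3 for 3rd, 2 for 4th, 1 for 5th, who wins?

Pink: 16×1 + 7×4 + 12×4 + 11×1 + 16×4 = 167
Blue: 16×5 + 7×3 + 12×2 + 11×3 + 16×1 = 174
Orange: 16×2 + 7×5 + 12×5 + 11×5 + 16×2 = 214
Green: 16×3 + 7×2 + 12×1 + 11×2 + 16×5 = 176
Teal: 16×4 + 7×1 + 12×3 + 11×4 + 16×3 = 199

Orange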